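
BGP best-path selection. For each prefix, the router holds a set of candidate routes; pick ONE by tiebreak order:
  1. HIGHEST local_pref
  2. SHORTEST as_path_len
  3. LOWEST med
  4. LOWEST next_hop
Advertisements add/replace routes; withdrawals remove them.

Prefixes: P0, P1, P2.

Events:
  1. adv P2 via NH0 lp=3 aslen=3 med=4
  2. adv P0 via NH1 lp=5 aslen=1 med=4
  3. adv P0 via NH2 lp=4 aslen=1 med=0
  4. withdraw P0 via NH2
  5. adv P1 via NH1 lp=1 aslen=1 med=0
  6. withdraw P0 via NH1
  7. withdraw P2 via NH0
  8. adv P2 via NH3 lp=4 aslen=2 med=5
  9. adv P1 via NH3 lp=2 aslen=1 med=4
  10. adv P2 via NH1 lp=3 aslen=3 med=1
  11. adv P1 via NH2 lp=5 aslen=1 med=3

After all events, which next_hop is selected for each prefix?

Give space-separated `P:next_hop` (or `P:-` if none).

Answer: P0:- P1:NH2 P2:NH3

Derivation:
Op 1: best P0=- P1=- P2=NH0
Op 2: best P0=NH1 P1=- P2=NH0
Op 3: best P0=NH1 P1=- P2=NH0
Op 4: best P0=NH1 P1=- P2=NH0
Op 5: best P0=NH1 P1=NH1 P2=NH0
Op 6: best P0=- P1=NH1 P2=NH0
Op 7: best P0=- P1=NH1 P2=-
Op 8: best P0=- P1=NH1 P2=NH3
Op 9: best P0=- P1=NH3 P2=NH3
Op 10: best P0=- P1=NH3 P2=NH3
Op 11: best P0=- P1=NH2 P2=NH3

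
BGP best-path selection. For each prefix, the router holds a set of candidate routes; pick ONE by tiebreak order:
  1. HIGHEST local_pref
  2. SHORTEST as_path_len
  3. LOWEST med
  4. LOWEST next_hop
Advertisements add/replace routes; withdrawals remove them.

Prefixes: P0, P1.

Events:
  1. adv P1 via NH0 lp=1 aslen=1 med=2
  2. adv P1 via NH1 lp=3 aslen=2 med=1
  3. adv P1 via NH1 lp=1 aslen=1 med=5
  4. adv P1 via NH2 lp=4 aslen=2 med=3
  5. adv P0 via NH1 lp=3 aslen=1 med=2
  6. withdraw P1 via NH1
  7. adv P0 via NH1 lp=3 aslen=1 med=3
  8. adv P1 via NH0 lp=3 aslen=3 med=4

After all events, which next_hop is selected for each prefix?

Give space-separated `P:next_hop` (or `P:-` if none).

Op 1: best P0=- P1=NH0
Op 2: best P0=- P1=NH1
Op 3: best P0=- P1=NH0
Op 4: best P0=- P1=NH2
Op 5: best P0=NH1 P1=NH2
Op 6: best P0=NH1 P1=NH2
Op 7: best P0=NH1 P1=NH2
Op 8: best P0=NH1 P1=NH2

Answer: P0:NH1 P1:NH2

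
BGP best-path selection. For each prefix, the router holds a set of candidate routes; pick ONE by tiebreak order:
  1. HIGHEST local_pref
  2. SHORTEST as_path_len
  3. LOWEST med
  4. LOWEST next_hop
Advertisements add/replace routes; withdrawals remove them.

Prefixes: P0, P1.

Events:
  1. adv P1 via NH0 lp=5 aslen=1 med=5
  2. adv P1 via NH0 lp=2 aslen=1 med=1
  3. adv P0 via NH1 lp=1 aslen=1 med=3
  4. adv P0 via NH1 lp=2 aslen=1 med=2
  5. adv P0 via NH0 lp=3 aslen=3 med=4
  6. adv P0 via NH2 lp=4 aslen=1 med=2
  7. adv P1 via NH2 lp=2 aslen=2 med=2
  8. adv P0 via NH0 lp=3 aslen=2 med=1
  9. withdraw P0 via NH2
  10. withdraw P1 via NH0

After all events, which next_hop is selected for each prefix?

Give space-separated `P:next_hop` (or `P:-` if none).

Op 1: best P0=- P1=NH0
Op 2: best P0=- P1=NH0
Op 3: best P0=NH1 P1=NH0
Op 4: best P0=NH1 P1=NH0
Op 5: best P0=NH0 P1=NH0
Op 6: best P0=NH2 P1=NH0
Op 7: best P0=NH2 P1=NH0
Op 8: best P0=NH2 P1=NH0
Op 9: best P0=NH0 P1=NH0
Op 10: best P0=NH0 P1=NH2

Answer: P0:NH0 P1:NH2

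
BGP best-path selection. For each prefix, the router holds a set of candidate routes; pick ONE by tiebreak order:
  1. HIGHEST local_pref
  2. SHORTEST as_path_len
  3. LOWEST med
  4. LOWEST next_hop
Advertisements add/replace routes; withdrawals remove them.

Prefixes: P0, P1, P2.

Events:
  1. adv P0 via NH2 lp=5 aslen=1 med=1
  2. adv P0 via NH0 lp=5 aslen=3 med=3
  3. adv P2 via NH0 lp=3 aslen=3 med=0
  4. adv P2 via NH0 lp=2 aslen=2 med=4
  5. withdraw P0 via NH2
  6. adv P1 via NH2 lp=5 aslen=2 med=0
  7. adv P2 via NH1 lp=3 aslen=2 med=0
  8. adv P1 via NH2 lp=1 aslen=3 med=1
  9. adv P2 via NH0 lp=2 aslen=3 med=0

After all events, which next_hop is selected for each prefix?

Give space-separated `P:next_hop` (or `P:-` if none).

Op 1: best P0=NH2 P1=- P2=-
Op 2: best P0=NH2 P1=- P2=-
Op 3: best P0=NH2 P1=- P2=NH0
Op 4: best P0=NH2 P1=- P2=NH0
Op 5: best P0=NH0 P1=- P2=NH0
Op 6: best P0=NH0 P1=NH2 P2=NH0
Op 7: best P0=NH0 P1=NH2 P2=NH1
Op 8: best P0=NH0 P1=NH2 P2=NH1
Op 9: best P0=NH0 P1=NH2 P2=NH1

Answer: P0:NH0 P1:NH2 P2:NH1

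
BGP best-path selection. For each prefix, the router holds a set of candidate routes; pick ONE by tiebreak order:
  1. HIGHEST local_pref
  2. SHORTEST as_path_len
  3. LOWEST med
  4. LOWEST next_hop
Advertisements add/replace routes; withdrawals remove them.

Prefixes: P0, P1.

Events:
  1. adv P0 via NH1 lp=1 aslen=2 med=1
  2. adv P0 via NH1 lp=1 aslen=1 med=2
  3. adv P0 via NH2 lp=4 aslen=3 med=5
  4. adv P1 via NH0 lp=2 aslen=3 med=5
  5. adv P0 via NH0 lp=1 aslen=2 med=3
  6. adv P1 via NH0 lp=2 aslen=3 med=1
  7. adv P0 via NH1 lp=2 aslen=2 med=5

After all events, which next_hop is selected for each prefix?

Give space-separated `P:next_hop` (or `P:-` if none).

Answer: P0:NH2 P1:NH0

Derivation:
Op 1: best P0=NH1 P1=-
Op 2: best P0=NH1 P1=-
Op 3: best P0=NH2 P1=-
Op 4: best P0=NH2 P1=NH0
Op 5: best P0=NH2 P1=NH0
Op 6: best P0=NH2 P1=NH0
Op 7: best P0=NH2 P1=NH0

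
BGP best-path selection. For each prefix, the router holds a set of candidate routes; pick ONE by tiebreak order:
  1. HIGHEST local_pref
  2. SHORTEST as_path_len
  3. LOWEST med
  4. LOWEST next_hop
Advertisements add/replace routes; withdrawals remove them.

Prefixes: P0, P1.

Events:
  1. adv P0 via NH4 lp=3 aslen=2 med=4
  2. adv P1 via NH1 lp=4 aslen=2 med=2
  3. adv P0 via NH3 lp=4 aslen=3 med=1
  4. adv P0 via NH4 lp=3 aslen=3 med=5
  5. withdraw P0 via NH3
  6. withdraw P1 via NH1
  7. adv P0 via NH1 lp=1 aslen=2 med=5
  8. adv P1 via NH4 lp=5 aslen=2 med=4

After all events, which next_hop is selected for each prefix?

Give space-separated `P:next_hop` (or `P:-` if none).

Op 1: best P0=NH4 P1=-
Op 2: best P0=NH4 P1=NH1
Op 3: best P0=NH3 P1=NH1
Op 4: best P0=NH3 P1=NH1
Op 5: best P0=NH4 P1=NH1
Op 6: best P0=NH4 P1=-
Op 7: best P0=NH4 P1=-
Op 8: best P0=NH4 P1=NH4

Answer: P0:NH4 P1:NH4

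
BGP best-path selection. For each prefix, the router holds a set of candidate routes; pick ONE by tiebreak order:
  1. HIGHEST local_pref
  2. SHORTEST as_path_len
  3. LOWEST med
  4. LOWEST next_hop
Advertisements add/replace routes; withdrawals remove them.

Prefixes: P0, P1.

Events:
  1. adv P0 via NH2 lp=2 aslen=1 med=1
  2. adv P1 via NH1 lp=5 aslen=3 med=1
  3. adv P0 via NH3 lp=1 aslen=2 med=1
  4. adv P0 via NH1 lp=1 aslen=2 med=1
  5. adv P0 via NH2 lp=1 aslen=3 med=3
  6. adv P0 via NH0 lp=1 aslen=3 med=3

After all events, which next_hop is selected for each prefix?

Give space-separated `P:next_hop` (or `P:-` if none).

Op 1: best P0=NH2 P1=-
Op 2: best P0=NH2 P1=NH1
Op 3: best P0=NH2 P1=NH1
Op 4: best P0=NH2 P1=NH1
Op 5: best P0=NH1 P1=NH1
Op 6: best P0=NH1 P1=NH1

Answer: P0:NH1 P1:NH1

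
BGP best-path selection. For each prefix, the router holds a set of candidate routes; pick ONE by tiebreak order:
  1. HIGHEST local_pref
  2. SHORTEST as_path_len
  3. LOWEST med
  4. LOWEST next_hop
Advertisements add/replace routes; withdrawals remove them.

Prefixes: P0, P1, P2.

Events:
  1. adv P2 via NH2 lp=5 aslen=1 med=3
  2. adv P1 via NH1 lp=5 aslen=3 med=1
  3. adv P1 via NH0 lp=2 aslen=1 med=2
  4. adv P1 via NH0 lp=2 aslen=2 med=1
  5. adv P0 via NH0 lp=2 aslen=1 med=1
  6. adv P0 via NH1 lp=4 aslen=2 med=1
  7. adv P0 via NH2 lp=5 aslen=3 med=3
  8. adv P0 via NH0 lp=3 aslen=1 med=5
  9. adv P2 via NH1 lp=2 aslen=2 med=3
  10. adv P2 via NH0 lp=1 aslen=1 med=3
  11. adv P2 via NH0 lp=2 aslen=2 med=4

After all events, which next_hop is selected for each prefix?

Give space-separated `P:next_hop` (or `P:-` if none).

Answer: P0:NH2 P1:NH1 P2:NH2

Derivation:
Op 1: best P0=- P1=- P2=NH2
Op 2: best P0=- P1=NH1 P2=NH2
Op 3: best P0=- P1=NH1 P2=NH2
Op 4: best P0=- P1=NH1 P2=NH2
Op 5: best P0=NH0 P1=NH1 P2=NH2
Op 6: best P0=NH1 P1=NH1 P2=NH2
Op 7: best P0=NH2 P1=NH1 P2=NH2
Op 8: best P0=NH2 P1=NH1 P2=NH2
Op 9: best P0=NH2 P1=NH1 P2=NH2
Op 10: best P0=NH2 P1=NH1 P2=NH2
Op 11: best P0=NH2 P1=NH1 P2=NH2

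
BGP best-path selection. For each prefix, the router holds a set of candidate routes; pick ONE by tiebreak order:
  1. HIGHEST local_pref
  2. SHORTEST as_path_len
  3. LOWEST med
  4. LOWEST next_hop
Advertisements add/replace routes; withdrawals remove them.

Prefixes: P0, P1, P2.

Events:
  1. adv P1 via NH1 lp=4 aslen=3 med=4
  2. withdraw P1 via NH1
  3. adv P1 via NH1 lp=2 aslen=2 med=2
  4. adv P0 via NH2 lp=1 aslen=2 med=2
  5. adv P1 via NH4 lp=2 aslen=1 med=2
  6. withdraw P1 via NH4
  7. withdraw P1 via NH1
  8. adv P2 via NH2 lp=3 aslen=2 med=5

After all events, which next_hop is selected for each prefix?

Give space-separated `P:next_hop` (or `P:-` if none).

Op 1: best P0=- P1=NH1 P2=-
Op 2: best P0=- P1=- P2=-
Op 3: best P0=- P1=NH1 P2=-
Op 4: best P0=NH2 P1=NH1 P2=-
Op 5: best P0=NH2 P1=NH4 P2=-
Op 6: best P0=NH2 P1=NH1 P2=-
Op 7: best P0=NH2 P1=- P2=-
Op 8: best P0=NH2 P1=- P2=NH2

Answer: P0:NH2 P1:- P2:NH2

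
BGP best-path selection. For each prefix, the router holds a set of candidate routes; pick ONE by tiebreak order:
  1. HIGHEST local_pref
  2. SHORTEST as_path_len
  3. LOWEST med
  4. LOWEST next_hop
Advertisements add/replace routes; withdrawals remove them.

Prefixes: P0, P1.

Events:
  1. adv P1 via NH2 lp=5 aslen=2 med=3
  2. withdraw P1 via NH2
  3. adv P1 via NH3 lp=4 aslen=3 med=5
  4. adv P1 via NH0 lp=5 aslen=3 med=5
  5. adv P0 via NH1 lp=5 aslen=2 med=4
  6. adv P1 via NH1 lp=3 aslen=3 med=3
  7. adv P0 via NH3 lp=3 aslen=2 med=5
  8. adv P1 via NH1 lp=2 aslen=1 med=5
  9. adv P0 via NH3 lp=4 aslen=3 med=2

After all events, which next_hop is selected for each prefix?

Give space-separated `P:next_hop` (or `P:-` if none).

Op 1: best P0=- P1=NH2
Op 2: best P0=- P1=-
Op 3: best P0=- P1=NH3
Op 4: best P0=- P1=NH0
Op 5: best P0=NH1 P1=NH0
Op 6: best P0=NH1 P1=NH0
Op 7: best P0=NH1 P1=NH0
Op 8: best P0=NH1 P1=NH0
Op 9: best P0=NH1 P1=NH0

Answer: P0:NH1 P1:NH0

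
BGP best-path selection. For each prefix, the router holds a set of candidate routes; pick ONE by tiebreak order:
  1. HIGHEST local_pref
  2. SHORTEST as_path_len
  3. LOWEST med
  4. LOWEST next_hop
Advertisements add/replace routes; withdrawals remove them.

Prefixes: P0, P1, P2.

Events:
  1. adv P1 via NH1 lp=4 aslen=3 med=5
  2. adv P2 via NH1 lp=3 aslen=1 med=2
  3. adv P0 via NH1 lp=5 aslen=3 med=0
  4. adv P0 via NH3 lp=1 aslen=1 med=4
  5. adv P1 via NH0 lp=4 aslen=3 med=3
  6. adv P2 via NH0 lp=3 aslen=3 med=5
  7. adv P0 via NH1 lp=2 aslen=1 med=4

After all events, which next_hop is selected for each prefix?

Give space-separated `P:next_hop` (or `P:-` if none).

Op 1: best P0=- P1=NH1 P2=-
Op 2: best P0=- P1=NH1 P2=NH1
Op 3: best P0=NH1 P1=NH1 P2=NH1
Op 4: best P0=NH1 P1=NH1 P2=NH1
Op 5: best P0=NH1 P1=NH0 P2=NH1
Op 6: best P0=NH1 P1=NH0 P2=NH1
Op 7: best P0=NH1 P1=NH0 P2=NH1

Answer: P0:NH1 P1:NH0 P2:NH1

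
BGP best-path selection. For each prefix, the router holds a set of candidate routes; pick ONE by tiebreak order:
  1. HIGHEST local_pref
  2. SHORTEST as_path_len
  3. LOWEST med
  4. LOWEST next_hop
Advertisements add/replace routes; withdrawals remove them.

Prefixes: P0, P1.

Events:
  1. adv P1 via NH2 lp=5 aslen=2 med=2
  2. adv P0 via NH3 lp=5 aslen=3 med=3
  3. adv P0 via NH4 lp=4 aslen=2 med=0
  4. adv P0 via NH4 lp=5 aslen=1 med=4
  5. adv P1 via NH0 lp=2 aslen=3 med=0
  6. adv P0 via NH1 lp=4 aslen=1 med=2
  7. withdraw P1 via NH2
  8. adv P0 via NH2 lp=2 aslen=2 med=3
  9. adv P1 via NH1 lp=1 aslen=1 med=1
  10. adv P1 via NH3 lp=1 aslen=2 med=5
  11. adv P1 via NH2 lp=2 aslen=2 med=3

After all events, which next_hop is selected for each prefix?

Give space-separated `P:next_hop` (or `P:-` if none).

Answer: P0:NH4 P1:NH2

Derivation:
Op 1: best P0=- P1=NH2
Op 2: best P0=NH3 P1=NH2
Op 3: best P0=NH3 P1=NH2
Op 4: best P0=NH4 P1=NH2
Op 5: best P0=NH4 P1=NH2
Op 6: best P0=NH4 P1=NH2
Op 7: best P0=NH4 P1=NH0
Op 8: best P0=NH4 P1=NH0
Op 9: best P0=NH4 P1=NH0
Op 10: best P0=NH4 P1=NH0
Op 11: best P0=NH4 P1=NH2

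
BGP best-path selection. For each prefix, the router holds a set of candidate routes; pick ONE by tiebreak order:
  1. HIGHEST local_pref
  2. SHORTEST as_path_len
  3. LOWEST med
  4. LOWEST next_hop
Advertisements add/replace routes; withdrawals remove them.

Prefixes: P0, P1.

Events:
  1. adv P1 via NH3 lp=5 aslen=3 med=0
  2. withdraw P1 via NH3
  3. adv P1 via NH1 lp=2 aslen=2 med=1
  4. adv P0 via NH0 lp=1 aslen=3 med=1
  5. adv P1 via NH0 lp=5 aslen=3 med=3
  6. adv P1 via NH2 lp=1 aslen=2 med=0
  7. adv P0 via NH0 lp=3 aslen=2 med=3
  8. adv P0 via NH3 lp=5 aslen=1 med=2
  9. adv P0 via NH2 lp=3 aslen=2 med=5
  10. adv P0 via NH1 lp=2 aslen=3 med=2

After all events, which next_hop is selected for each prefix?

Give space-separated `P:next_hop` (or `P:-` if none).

Op 1: best P0=- P1=NH3
Op 2: best P0=- P1=-
Op 3: best P0=- P1=NH1
Op 4: best P0=NH0 P1=NH1
Op 5: best P0=NH0 P1=NH0
Op 6: best P0=NH0 P1=NH0
Op 7: best P0=NH0 P1=NH0
Op 8: best P0=NH3 P1=NH0
Op 9: best P0=NH3 P1=NH0
Op 10: best P0=NH3 P1=NH0

Answer: P0:NH3 P1:NH0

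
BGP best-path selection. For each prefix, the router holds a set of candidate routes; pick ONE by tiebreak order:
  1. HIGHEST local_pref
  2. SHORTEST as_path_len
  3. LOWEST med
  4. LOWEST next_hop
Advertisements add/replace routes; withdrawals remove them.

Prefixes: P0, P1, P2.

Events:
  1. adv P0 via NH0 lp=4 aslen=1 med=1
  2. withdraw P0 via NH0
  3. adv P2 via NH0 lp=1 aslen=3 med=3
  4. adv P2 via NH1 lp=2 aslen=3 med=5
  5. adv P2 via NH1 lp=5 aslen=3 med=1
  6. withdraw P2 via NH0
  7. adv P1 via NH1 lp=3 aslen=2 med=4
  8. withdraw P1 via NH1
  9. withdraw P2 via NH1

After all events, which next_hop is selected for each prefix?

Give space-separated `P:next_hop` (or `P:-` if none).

Answer: P0:- P1:- P2:-

Derivation:
Op 1: best P0=NH0 P1=- P2=-
Op 2: best P0=- P1=- P2=-
Op 3: best P0=- P1=- P2=NH0
Op 4: best P0=- P1=- P2=NH1
Op 5: best P0=- P1=- P2=NH1
Op 6: best P0=- P1=- P2=NH1
Op 7: best P0=- P1=NH1 P2=NH1
Op 8: best P0=- P1=- P2=NH1
Op 9: best P0=- P1=- P2=-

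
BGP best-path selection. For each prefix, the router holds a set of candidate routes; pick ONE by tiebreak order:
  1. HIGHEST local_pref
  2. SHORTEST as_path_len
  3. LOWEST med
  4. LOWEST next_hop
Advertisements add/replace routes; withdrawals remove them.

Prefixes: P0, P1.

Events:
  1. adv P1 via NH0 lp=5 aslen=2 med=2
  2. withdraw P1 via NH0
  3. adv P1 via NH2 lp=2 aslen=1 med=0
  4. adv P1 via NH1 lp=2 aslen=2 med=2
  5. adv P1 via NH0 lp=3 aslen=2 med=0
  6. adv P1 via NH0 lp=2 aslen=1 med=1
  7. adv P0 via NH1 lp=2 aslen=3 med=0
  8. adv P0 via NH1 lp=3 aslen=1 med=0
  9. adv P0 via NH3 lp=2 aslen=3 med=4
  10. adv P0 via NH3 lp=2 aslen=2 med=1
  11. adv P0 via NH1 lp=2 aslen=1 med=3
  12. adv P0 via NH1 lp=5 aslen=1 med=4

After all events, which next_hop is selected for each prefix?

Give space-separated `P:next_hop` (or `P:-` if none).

Answer: P0:NH1 P1:NH2

Derivation:
Op 1: best P0=- P1=NH0
Op 2: best P0=- P1=-
Op 3: best P0=- P1=NH2
Op 4: best P0=- P1=NH2
Op 5: best P0=- P1=NH0
Op 6: best P0=- P1=NH2
Op 7: best P0=NH1 P1=NH2
Op 8: best P0=NH1 P1=NH2
Op 9: best P0=NH1 P1=NH2
Op 10: best P0=NH1 P1=NH2
Op 11: best P0=NH1 P1=NH2
Op 12: best P0=NH1 P1=NH2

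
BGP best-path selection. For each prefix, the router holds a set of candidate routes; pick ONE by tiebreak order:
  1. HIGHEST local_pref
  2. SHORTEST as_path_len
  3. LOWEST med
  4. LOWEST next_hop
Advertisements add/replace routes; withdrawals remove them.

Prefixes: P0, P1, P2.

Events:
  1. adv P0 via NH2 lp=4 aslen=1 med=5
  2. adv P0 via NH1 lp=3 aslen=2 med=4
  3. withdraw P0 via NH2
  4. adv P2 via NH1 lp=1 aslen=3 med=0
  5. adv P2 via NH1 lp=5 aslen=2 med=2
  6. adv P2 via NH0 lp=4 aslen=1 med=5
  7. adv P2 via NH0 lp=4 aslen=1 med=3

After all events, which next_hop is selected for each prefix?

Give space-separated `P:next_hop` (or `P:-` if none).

Op 1: best P0=NH2 P1=- P2=-
Op 2: best P0=NH2 P1=- P2=-
Op 3: best P0=NH1 P1=- P2=-
Op 4: best P0=NH1 P1=- P2=NH1
Op 5: best P0=NH1 P1=- P2=NH1
Op 6: best P0=NH1 P1=- P2=NH1
Op 7: best P0=NH1 P1=- P2=NH1

Answer: P0:NH1 P1:- P2:NH1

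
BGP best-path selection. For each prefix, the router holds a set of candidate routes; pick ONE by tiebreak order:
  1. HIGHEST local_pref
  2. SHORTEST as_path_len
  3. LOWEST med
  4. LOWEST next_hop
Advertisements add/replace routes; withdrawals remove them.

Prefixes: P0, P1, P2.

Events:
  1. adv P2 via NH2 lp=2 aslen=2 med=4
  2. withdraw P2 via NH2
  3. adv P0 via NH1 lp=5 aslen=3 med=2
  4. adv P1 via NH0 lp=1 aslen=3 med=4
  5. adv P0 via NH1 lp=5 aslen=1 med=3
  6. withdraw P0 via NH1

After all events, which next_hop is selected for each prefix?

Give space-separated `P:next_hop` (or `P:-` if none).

Answer: P0:- P1:NH0 P2:-

Derivation:
Op 1: best P0=- P1=- P2=NH2
Op 2: best P0=- P1=- P2=-
Op 3: best P0=NH1 P1=- P2=-
Op 4: best P0=NH1 P1=NH0 P2=-
Op 5: best P0=NH1 P1=NH0 P2=-
Op 6: best P0=- P1=NH0 P2=-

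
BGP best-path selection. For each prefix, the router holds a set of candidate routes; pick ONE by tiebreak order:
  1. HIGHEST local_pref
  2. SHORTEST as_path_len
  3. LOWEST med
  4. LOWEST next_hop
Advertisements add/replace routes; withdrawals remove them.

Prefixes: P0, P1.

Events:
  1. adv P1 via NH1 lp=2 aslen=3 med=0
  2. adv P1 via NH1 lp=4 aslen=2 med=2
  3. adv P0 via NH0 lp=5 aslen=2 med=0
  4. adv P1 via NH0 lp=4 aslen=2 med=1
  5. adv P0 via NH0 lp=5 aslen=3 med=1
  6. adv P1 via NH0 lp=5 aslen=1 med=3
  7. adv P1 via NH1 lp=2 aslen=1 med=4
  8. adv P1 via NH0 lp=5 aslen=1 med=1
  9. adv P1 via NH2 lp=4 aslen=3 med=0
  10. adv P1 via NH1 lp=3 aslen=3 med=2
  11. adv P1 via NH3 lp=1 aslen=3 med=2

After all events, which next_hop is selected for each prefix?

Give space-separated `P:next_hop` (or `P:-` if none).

Op 1: best P0=- P1=NH1
Op 2: best P0=- P1=NH1
Op 3: best P0=NH0 P1=NH1
Op 4: best P0=NH0 P1=NH0
Op 5: best P0=NH0 P1=NH0
Op 6: best P0=NH0 P1=NH0
Op 7: best P0=NH0 P1=NH0
Op 8: best P0=NH0 P1=NH0
Op 9: best P0=NH0 P1=NH0
Op 10: best P0=NH0 P1=NH0
Op 11: best P0=NH0 P1=NH0

Answer: P0:NH0 P1:NH0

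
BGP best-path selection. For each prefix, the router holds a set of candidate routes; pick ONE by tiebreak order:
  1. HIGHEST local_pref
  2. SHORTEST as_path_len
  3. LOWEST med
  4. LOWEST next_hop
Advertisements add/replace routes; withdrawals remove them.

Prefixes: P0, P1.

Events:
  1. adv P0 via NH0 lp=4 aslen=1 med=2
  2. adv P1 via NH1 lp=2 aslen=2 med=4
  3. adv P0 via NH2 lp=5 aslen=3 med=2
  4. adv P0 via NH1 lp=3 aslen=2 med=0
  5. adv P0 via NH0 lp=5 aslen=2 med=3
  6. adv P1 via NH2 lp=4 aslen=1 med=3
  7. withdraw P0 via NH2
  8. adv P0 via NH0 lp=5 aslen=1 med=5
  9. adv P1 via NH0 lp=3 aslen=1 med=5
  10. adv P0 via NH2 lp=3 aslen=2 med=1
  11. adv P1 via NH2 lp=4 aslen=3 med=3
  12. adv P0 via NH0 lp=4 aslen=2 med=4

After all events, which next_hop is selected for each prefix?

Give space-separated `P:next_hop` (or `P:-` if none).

Op 1: best P0=NH0 P1=-
Op 2: best P0=NH0 P1=NH1
Op 3: best P0=NH2 P1=NH1
Op 4: best P0=NH2 P1=NH1
Op 5: best P0=NH0 P1=NH1
Op 6: best P0=NH0 P1=NH2
Op 7: best P0=NH0 P1=NH2
Op 8: best P0=NH0 P1=NH2
Op 9: best P0=NH0 P1=NH2
Op 10: best P0=NH0 P1=NH2
Op 11: best P0=NH0 P1=NH2
Op 12: best P0=NH0 P1=NH2

Answer: P0:NH0 P1:NH2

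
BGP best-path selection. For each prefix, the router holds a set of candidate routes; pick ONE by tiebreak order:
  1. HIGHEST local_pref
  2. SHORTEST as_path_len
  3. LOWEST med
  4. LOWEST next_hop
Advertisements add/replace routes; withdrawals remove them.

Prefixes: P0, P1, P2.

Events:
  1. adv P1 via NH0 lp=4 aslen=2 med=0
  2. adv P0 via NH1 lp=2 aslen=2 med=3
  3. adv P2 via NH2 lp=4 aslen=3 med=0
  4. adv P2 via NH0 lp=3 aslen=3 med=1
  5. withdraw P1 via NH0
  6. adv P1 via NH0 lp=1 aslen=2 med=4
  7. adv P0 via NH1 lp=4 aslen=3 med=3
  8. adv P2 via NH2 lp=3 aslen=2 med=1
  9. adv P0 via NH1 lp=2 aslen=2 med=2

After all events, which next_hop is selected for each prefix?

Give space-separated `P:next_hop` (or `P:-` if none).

Answer: P0:NH1 P1:NH0 P2:NH2

Derivation:
Op 1: best P0=- P1=NH0 P2=-
Op 2: best P0=NH1 P1=NH0 P2=-
Op 3: best P0=NH1 P1=NH0 P2=NH2
Op 4: best P0=NH1 P1=NH0 P2=NH2
Op 5: best P0=NH1 P1=- P2=NH2
Op 6: best P0=NH1 P1=NH0 P2=NH2
Op 7: best P0=NH1 P1=NH0 P2=NH2
Op 8: best P0=NH1 P1=NH0 P2=NH2
Op 9: best P0=NH1 P1=NH0 P2=NH2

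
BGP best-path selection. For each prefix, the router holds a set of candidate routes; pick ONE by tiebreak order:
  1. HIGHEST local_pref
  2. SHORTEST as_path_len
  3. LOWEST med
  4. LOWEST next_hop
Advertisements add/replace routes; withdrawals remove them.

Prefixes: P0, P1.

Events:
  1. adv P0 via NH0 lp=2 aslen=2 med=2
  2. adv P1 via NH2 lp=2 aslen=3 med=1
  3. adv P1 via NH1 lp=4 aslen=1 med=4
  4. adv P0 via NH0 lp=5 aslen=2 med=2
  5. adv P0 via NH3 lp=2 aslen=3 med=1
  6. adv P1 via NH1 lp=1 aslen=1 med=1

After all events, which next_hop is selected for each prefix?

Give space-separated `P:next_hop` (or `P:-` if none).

Op 1: best P0=NH0 P1=-
Op 2: best P0=NH0 P1=NH2
Op 3: best P0=NH0 P1=NH1
Op 4: best P0=NH0 P1=NH1
Op 5: best P0=NH0 P1=NH1
Op 6: best P0=NH0 P1=NH2

Answer: P0:NH0 P1:NH2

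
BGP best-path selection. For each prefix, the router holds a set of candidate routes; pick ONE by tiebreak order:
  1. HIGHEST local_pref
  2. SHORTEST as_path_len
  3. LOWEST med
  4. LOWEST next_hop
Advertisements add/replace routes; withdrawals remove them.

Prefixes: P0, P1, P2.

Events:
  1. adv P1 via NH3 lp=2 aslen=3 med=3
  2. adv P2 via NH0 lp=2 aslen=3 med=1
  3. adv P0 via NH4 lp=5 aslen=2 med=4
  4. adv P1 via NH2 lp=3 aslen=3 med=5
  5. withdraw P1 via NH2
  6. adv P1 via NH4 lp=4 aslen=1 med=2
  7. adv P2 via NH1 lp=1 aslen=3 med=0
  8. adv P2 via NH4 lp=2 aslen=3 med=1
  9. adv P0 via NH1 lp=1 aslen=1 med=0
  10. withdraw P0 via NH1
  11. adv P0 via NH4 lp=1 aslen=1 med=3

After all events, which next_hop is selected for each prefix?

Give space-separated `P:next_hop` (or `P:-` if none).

Op 1: best P0=- P1=NH3 P2=-
Op 2: best P0=- P1=NH3 P2=NH0
Op 3: best P0=NH4 P1=NH3 P2=NH0
Op 4: best P0=NH4 P1=NH2 P2=NH0
Op 5: best P0=NH4 P1=NH3 P2=NH0
Op 6: best P0=NH4 P1=NH4 P2=NH0
Op 7: best P0=NH4 P1=NH4 P2=NH0
Op 8: best P0=NH4 P1=NH4 P2=NH0
Op 9: best P0=NH4 P1=NH4 P2=NH0
Op 10: best P0=NH4 P1=NH4 P2=NH0
Op 11: best P0=NH4 P1=NH4 P2=NH0

Answer: P0:NH4 P1:NH4 P2:NH0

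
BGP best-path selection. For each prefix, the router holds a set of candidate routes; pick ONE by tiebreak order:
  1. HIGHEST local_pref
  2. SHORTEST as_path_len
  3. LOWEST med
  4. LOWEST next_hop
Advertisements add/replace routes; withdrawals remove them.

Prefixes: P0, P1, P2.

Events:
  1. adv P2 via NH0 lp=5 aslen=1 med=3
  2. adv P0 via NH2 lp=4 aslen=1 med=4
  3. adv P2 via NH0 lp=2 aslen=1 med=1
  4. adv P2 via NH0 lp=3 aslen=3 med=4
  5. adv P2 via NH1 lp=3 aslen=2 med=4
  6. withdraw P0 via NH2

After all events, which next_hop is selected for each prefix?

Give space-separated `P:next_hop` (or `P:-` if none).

Op 1: best P0=- P1=- P2=NH0
Op 2: best P0=NH2 P1=- P2=NH0
Op 3: best P0=NH2 P1=- P2=NH0
Op 4: best P0=NH2 P1=- P2=NH0
Op 5: best P0=NH2 P1=- P2=NH1
Op 6: best P0=- P1=- P2=NH1

Answer: P0:- P1:- P2:NH1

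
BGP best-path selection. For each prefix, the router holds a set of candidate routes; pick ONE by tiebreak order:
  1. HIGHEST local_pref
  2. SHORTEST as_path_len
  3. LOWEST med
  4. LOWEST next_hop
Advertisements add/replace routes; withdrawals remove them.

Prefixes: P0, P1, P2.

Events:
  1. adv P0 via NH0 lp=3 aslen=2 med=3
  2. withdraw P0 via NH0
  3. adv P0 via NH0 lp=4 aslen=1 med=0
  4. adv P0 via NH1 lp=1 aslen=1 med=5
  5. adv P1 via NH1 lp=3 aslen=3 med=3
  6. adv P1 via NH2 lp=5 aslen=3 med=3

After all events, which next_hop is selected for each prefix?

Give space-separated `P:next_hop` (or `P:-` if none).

Answer: P0:NH0 P1:NH2 P2:-

Derivation:
Op 1: best P0=NH0 P1=- P2=-
Op 2: best P0=- P1=- P2=-
Op 3: best P0=NH0 P1=- P2=-
Op 4: best P0=NH0 P1=- P2=-
Op 5: best P0=NH0 P1=NH1 P2=-
Op 6: best P0=NH0 P1=NH2 P2=-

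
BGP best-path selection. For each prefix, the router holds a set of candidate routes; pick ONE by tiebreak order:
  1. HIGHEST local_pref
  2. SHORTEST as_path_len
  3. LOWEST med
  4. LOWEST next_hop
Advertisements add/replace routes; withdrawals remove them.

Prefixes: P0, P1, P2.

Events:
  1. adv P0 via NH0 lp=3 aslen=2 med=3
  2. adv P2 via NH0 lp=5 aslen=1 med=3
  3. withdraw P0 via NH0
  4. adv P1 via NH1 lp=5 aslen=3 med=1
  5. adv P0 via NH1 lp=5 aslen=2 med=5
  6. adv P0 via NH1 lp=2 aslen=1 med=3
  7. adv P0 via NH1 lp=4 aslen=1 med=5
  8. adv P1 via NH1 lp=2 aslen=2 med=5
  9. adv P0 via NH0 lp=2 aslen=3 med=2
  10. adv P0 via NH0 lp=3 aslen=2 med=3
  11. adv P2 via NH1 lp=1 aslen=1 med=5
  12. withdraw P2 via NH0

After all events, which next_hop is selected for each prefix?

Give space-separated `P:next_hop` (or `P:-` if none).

Answer: P0:NH1 P1:NH1 P2:NH1

Derivation:
Op 1: best P0=NH0 P1=- P2=-
Op 2: best P0=NH0 P1=- P2=NH0
Op 3: best P0=- P1=- P2=NH0
Op 4: best P0=- P1=NH1 P2=NH0
Op 5: best P0=NH1 P1=NH1 P2=NH0
Op 6: best P0=NH1 P1=NH1 P2=NH0
Op 7: best P0=NH1 P1=NH1 P2=NH0
Op 8: best P0=NH1 P1=NH1 P2=NH0
Op 9: best P0=NH1 P1=NH1 P2=NH0
Op 10: best P0=NH1 P1=NH1 P2=NH0
Op 11: best P0=NH1 P1=NH1 P2=NH0
Op 12: best P0=NH1 P1=NH1 P2=NH1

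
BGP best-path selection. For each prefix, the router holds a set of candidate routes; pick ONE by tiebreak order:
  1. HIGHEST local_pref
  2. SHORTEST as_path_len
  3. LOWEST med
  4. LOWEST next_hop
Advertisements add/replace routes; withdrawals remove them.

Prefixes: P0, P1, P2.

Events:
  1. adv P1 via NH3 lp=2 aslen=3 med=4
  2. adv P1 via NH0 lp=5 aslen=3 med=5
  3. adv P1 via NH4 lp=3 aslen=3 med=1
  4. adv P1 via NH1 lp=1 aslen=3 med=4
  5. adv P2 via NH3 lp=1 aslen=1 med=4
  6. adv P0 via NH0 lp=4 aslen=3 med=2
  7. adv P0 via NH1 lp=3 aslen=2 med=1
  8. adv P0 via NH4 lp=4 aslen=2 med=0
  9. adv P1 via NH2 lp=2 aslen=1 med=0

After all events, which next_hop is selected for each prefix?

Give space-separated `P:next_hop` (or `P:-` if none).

Op 1: best P0=- P1=NH3 P2=-
Op 2: best P0=- P1=NH0 P2=-
Op 3: best P0=- P1=NH0 P2=-
Op 4: best P0=- P1=NH0 P2=-
Op 5: best P0=- P1=NH0 P2=NH3
Op 6: best P0=NH0 P1=NH0 P2=NH3
Op 7: best P0=NH0 P1=NH0 P2=NH3
Op 8: best P0=NH4 P1=NH0 P2=NH3
Op 9: best P0=NH4 P1=NH0 P2=NH3

Answer: P0:NH4 P1:NH0 P2:NH3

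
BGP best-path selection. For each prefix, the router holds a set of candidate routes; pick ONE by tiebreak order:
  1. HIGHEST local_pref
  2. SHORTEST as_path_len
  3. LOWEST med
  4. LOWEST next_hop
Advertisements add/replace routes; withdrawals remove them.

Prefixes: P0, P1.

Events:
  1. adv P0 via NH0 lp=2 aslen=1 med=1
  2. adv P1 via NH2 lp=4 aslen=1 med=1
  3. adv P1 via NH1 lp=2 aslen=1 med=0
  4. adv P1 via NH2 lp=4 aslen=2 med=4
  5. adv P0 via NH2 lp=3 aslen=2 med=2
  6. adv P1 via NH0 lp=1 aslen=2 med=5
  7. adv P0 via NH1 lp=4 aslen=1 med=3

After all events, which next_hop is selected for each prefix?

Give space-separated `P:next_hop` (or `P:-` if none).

Op 1: best P0=NH0 P1=-
Op 2: best P0=NH0 P1=NH2
Op 3: best P0=NH0 P1=NH2
Op 4: best P0=NH0 P1=NH2
Op 5: best P0=NH2 P1=NH2
Op 6: best P0=NH2 P1=NH2
Op 7: best P0=NH1 P1=NH2

Answer: P0:NH1 P1:NH2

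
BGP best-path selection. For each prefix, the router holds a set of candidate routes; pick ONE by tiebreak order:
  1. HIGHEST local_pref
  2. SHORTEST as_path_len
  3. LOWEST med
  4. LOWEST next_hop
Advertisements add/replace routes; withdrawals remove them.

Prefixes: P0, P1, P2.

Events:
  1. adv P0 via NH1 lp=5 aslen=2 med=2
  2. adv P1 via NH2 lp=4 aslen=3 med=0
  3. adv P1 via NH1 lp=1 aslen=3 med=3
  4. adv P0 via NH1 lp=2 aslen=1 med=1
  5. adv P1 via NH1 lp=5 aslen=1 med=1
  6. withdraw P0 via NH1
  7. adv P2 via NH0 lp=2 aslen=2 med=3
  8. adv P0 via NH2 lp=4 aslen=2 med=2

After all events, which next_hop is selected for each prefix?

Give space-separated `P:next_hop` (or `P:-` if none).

Op 1: best P0=NH1 P1=- P2=-
Op 2: best P0=NH1 P1=NH2 P2=-
Op 3: best P0=NH1 P1=NH2 P2=-
Op 4: best P0=NH1 P1=NH2 P2=-
Op 5: best P0=NH1 P1=NH1 P2=-
Op 6: best P0=- P1=NH1 P2=-
Op 7: best P0=- P1=NH1 P2=NH0
Op 8: best P0=NH2 P1=NH1 P2=NH0

Answer: P0:NH2 P1:NH1 P2:NH0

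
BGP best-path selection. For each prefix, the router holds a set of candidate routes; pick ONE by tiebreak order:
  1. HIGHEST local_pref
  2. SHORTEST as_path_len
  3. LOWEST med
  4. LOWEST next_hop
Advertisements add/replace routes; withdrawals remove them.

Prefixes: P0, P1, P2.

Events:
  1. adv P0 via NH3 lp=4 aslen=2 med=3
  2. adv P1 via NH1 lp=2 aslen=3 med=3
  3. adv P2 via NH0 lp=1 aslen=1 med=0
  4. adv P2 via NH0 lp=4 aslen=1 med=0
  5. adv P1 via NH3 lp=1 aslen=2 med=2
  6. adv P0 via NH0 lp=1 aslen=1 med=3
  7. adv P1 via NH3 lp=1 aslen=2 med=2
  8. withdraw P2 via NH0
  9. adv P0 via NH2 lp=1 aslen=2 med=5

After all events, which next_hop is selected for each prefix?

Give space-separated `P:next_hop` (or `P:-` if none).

Answer: P0:NH3 P1:NH1 P2:-

Derivation:
Op 1: best P0=NH3 P1=- P2=-
Op 2: best P0=NH3 P1=NH1 P2=-
Op 3: best P0=NH3 P1=NH1 P2=NH0
Op 4: best P0=NH3 P1=NH1 P2=NH0
Op 5: best P0=NH3 P1=NH1 P2=NH0
Op 6: best P0=NH3 P1=NH1 P2=NH0
Op 7: best P0=NH3 P1=NH1 P2=NH0
Op 8: best P0=NH3 P1=NH1 P2=-
Op 9: best P0=NH3 P1=NH1 P2=-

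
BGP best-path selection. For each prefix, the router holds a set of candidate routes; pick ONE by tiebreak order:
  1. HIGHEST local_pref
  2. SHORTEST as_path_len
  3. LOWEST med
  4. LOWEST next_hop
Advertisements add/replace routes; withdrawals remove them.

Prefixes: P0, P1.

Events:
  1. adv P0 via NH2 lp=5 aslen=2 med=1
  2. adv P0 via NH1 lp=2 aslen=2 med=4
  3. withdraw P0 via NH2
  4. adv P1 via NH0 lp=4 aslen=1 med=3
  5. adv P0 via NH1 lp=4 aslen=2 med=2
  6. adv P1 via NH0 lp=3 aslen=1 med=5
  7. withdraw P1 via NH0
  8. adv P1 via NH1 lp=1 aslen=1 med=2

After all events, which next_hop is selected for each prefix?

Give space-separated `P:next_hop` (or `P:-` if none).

Op 1: best P0=NH2 P1=-
Op 2: best P0=NH2 P1=-
Op 3: best P0=NH1 P1=-
Op 4: best P0=NH1 P1=NH0
Op 5: best P0=NH1 P1=NH0
Op 6: best P0=NH1 P1=NH0
Op 7: best P0=NH1 P1=-
Op 8: best P0=NH1 P1=NH1

Answer: P0:NH1 P1:NH1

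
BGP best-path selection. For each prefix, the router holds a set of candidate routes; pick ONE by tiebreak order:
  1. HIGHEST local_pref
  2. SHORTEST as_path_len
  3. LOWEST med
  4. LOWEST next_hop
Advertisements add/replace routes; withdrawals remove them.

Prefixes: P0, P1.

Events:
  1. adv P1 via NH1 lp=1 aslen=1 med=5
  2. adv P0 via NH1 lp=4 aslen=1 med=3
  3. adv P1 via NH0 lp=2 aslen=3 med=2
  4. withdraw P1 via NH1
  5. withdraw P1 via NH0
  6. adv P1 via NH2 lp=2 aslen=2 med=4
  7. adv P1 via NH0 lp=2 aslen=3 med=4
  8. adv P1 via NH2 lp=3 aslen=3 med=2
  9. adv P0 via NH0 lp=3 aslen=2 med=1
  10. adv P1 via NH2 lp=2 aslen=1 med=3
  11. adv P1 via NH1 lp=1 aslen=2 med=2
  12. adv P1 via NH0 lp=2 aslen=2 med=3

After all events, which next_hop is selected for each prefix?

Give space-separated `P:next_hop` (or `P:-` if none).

Answer: P0:NH1 P1:NH2

Derivation:
Op 1: best P0=- P1=NH1
Op 2: best P0=NH1 P1=NH1
Op 3: best P0=NH1 P1=NH0
Op 4: best P0=NH1 P1=NH0
Op 5: best P0=NH1 P1=-
Op 6: best P0=NH1 P1=NH2
Op 7: best P0=NH1 P1=NH2
Op 8: best P0=NH1 P1=NH2
Op 9: best P0=NH1 P1=NH2
Op 10: best P0=NH1 P1=NH2
Op 11: best P0=NH1 P1=NH2
Op 12: best P0=NH1 P1=NH2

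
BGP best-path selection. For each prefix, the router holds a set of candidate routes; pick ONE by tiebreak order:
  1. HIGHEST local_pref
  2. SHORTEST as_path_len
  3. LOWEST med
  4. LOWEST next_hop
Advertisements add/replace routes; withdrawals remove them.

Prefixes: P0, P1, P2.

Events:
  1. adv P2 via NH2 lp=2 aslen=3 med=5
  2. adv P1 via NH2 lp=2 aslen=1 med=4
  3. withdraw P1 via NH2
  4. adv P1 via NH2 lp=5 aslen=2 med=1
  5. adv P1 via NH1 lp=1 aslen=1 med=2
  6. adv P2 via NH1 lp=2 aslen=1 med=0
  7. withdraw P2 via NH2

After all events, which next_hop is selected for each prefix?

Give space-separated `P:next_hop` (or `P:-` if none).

Answer: P0:- P1:NH2 P2:NH1

Derivation:
Op 1: best P0=- P1=- P2=NH2
Op 2: best P0=- P1=NH2 P2=NH2
Op 3: best P0=- P1=- P2=NH2
Op 4: best P0=- P1=NH2 P2=NH2
Op 5: best P0=- P1=NH2 P2=NH2
Op 6: best P0=- P1=NH2 P2=NH1
Op 7: best P0=- P1=NH2 P2=NH1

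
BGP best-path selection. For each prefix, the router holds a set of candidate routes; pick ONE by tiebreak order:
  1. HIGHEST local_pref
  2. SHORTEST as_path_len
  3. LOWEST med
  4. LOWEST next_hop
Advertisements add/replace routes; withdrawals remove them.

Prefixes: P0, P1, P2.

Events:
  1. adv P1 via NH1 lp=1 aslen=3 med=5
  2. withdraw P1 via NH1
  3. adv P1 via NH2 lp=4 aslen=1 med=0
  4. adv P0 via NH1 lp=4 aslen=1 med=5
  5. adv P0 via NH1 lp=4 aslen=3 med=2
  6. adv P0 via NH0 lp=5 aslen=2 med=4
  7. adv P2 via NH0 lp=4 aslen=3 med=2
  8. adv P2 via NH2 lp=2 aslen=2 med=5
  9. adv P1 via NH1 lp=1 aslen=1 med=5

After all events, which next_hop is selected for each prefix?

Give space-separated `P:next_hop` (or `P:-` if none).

Op 1: best P0=- P1=NH1 P2=-
Op 2: best P0=- P1=- P2=-
Op 3: best P0=- P1=NH2 P2=-
Op 4: best P0=NH1 P1=NH2 P2=-
Op 5: best P0=NH1 P1=NH2 P2=-
Op 6: best P0=NH0 P1=NH2 P2=-
Op 7: best P0=NH0 P1=NH2 P2=NH0
Op 8: best P0=NH0 P1=NH2 P2=NH0
Op 9: best P0=NH0 P1=NH2 P2=NH0

Answer: P0:NH0 P1:NH2 P2:NH0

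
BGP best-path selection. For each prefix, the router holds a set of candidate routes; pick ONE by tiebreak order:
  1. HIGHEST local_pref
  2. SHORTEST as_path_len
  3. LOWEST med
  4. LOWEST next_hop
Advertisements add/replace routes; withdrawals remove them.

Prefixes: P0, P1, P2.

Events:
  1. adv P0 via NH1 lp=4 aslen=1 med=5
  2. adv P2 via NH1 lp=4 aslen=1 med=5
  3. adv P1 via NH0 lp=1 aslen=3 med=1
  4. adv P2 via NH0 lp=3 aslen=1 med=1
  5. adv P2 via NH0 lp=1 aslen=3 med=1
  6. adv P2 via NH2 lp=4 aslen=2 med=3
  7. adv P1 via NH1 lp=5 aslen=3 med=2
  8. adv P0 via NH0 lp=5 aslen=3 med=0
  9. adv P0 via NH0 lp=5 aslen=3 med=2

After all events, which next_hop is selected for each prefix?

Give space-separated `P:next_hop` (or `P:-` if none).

Op 1: best P0=NH1 P1=- P2=-
Op 2: best P0=NH1 P1=- P2=NH1
Op 3: best P0=NH1 P1=NH0 P2=NH1
Op 4: best P0=NH1 P1=NH0 P2=NH1
Op 5: best P0=NH1 P1=NH0 P2=NH1
Op 6: best P0=NH1 P1=NH0 P2=NH1
Op 7: best P0=NH1 P1=NH1 P2=NH1
Op 8: best P0=NH0 P1=NH1 P2=NH1
Op 9: best P0=NH0 P1=NH1 P2=NH1

Answer: P0:NH0 P1:NH1 P2:NH1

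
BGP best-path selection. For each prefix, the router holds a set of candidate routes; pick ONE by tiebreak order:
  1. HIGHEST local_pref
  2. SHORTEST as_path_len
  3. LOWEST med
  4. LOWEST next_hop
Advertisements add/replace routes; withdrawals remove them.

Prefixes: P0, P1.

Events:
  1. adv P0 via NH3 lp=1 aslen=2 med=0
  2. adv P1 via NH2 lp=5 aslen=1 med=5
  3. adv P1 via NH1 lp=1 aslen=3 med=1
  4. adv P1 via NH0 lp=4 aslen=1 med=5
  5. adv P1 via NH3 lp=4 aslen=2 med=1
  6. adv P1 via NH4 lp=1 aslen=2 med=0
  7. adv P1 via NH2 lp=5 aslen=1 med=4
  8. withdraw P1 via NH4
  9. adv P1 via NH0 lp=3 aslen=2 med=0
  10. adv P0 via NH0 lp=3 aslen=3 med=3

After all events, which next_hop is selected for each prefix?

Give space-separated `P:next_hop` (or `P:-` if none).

Answer: P0:NH0 P1:NH2

Derivation:
Op 1: best P0=NH3 P1=-
Op 2: best P0=NH3 P1=NH2
Op 3: best P0=NH3 P1=NH2
Op 4: best P0=NH3 P1=NH2
Op 5: best P0=NH3 P1=NH2
Op 6: best P0=NH3 P1=NH2
Op 7: best P0=NH3 P1=NH2
Op 8: best P0=NH3 P1=NH2
Op 9: best P0=NH3 P1=NH2
Op 10: best P0=NH0 P1=NH2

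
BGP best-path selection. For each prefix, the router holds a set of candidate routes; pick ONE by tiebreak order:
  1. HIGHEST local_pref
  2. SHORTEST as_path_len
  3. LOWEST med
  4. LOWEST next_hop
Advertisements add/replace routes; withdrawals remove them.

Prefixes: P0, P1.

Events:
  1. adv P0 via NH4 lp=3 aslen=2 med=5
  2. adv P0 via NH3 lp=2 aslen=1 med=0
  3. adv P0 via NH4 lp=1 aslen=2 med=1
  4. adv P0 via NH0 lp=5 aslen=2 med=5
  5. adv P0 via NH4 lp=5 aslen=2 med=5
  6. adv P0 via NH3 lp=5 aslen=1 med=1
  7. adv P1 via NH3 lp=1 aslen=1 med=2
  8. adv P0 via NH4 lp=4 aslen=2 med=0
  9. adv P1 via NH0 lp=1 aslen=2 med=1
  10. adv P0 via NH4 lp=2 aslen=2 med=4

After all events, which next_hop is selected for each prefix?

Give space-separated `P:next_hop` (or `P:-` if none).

Op 1: best P0=NH4 P1=-
Op 2: best P0=NH4 P1=-
Op 3: best P0=NH3 P1=-
Op 4: best P0=NH0 P1=-
Op 5: best P0=NH0 P1=-
Op 6: best P0=NH3 P1=-
Op 7: best P0=NH3 P1=NH3
Op 8: best P0=NH3 P1=NH3
Op 9: best P0=NH3 P1=NH3
Op 10: best P0=NH3 P1=NH3

Answer: P0:NH3 P1:NH3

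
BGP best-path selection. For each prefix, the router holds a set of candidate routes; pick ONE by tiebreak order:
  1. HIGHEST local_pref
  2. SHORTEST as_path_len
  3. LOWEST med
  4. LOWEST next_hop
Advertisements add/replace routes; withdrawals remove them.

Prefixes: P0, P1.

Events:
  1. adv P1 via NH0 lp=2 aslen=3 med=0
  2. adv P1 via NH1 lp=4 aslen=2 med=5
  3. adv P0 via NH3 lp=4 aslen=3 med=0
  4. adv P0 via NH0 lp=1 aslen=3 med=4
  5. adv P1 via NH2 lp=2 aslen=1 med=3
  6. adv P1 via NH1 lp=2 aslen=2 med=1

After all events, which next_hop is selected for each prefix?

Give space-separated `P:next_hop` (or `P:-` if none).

Op 1: best P0=- P1=NH0
Op 2: best P0=- P1=NH1
Op 3: best P0=NH3 P1=NH1
Op 4: best P0=NH3 P1=NH1
Op 5: best P0=NH3 P1=NH1
Op 6: best P0=NH3 P1=NH2

Answer: P0:NH3 P1:NH2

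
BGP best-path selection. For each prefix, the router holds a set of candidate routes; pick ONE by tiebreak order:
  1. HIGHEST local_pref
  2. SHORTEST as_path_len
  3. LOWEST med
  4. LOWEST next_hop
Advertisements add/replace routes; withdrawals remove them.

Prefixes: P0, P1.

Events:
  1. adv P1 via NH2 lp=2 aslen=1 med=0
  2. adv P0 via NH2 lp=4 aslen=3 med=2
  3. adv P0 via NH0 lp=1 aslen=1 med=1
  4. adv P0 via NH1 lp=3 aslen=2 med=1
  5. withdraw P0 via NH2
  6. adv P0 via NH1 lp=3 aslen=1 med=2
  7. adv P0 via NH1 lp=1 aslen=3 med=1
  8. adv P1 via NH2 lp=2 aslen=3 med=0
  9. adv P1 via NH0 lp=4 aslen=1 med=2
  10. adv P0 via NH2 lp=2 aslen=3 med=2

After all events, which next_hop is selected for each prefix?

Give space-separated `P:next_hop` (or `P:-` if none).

Op 1: best P0=- P1=NH2
Op 2: best P0=NH2 P1=NH2
Op 3: best P0=NH2 P1=NH2
Op 4: best P0=NH2 P1=NH2
Op 5: best P0=NH1 P1=NH2
Op 6: best P0=NH1 P1=NH2
Op 7: best P0=NH0 P1=NH2
Op 8: best P0=NH0 P1=NH2
Op 9: best P0=NH0 P1=NH0
Op 10: best P0=NH2 P1=NH0

Answer: P0:NH2 P1:NH0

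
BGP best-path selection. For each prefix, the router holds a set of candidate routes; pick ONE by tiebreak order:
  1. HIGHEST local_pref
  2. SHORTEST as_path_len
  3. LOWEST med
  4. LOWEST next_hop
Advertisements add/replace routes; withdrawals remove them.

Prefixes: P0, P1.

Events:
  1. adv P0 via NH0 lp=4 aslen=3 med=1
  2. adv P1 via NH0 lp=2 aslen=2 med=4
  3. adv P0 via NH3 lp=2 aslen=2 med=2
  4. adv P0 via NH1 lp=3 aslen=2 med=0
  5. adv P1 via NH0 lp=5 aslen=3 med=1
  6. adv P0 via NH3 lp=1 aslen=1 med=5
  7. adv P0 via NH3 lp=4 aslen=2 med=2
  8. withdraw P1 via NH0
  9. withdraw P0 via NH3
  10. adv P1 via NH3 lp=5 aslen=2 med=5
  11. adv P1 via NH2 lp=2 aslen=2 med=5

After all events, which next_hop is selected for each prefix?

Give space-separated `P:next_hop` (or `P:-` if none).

Op 1: best P0=NH0 P1=-
Op 2: best P0=NH0 P1=NH0
Op 3: best P0=NH0 P1=NH0
Op 4: best P0=NH0 P1=NH0
Op 5: best P0=NH0 P1=NH0
Op 6: best P0=NH0 P1=NH0
Op 7: best P0=NH3 P1=NH0
Op 8: best P0=NH3 P1=-
Op 9: best P0=NH0 P1=-
Op 10: best P0=NH0 P1=NH3
Op 11: best P0=NH0 P1=NH3

Answer: P0:NH0 P1:NH3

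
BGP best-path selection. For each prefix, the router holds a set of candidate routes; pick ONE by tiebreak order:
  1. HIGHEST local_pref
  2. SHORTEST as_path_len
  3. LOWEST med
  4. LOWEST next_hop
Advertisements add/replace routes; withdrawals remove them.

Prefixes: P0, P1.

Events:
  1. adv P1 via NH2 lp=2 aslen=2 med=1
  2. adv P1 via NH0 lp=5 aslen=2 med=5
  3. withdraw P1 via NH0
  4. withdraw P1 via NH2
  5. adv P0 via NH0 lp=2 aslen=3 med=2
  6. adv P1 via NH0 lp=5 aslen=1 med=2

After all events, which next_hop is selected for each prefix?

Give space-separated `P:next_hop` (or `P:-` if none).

Answer: P0:NH0 P1:NH0

Derivation:
Op 1: best P0=- P1=NH2
Op 2: best P0=- P1=NH0
Op 3: best P0=- P1=NH2
Op 4: best P0=- P1=-
Op 5: best P0=NH0 P1=-
Op 6: best P0=NH0 P1=NH0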